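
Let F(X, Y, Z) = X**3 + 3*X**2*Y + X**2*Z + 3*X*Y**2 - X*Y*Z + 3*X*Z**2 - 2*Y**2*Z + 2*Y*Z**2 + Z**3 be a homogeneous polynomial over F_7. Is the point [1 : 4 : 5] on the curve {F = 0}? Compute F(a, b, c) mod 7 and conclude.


F(1,4,5) ≡ 6 (mod 7); P is NOT on the curve.

Evaluate F(1, 4, 5) term-by-term (mod 7).
  X**3 ↦ 1·1·1·1 = 1
  3*X**2*Y ↦ 3·1·4·1 = 12
  X**2*Z ↦ 1·1·1·5 = 5
  3*X*Y**2 ↦ 3·1·16·1 = 48
  -X*Y*Z ↦ -1·1·4·5 = -20
  3*X*Z**2 ↦ 3·1·1·25 = 75
  -2*Y**2*Z ↦ -2·1·16·5 = -160
  2*Y*Z**2 ↦ 2·1·4·25 = 200
  Z**3 ↦ 1·1·1·125 = 125
Sum: F(1, 4, 5) = (1) + (12) + (5) + (48) + (-20) + (75) + (-160) + (200) + (125) = 286.
Reducing mod 7: 286 ≡ 6 (mod 7).
Since F(a, b, c) ≡ 6 ≠ 0 (mod 7), P does NOT lie on the curve.


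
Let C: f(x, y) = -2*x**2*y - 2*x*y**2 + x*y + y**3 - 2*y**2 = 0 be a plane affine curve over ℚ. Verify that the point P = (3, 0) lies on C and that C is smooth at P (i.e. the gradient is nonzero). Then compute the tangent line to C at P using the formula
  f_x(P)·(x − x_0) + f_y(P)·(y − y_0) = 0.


Tangent line at P: -15*y = 0.

Step 1: f(3, 0) = 0, so P lies on C.
Step 2: partial derivatives
  f_x(x, y) = -4*x*y - 2*y**2 + y, f_y(x, y) = -2*x**2 - 4*x*y + x + 3*y**2 - 4*y.
  f_x(P) = 0, f_y(P) = -15 (gradient nonzero, so P is smooth).
Step 3: tangent line at P: 0·(x − 3) + -15·(y − 0) = 0.
Expanding: -15*y = 0.


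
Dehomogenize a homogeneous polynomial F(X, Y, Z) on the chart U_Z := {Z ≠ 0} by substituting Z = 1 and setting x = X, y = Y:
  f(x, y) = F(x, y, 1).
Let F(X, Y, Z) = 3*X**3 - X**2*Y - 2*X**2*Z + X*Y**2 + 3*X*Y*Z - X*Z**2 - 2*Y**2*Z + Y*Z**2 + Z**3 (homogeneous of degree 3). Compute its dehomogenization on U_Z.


f(x, y) = 3*x**3 - x**2*y - 2*x**2 + x*y**2 + 3*x*y - x - 2*y**2 + y + 1

On U_Z we set Z = 1. Each monomial c·X^i·Y^j·Z^k in F becomes c·x^i·y^j·1^k = c·x^i·y^j.
Substituting Z = 1: F(X, Y, 1) = 3*x**3 - x**2*y - 2*x**2 + x*y**2 + 3*x*y - x - 2*y**2 + y + 1.
Note: deg(f) ≤ deg(F) = 3; strict inequality happens when F is divisible by Z (lost terms).


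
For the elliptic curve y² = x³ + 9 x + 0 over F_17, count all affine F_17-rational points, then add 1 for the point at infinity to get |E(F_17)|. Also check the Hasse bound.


Affine points = {(0, 0), (2, 3), (2, 14), (4, 7), (4, 10), (5, 0), (6, 7), (6, 10), (7, 7), (7, 10), (10, 6), (10, 11), (11, 6), (11, 11), (12, 0), (13, 6), (13, 11), (15, 5), (15, 12)}; affine count = 19; |E(F_17)| = 20.

Discriminant check: Δ ∝ 4a³ + 27b² = 4·9³ + 27·0² = 4·729 + 27·0 ≡ 9 (mod 17). Nonzero ⇒ E is nonsingular.
For each x ∈ F_17, compute rhs = x³ + 9·x + 0 mod 17, then count y ∈ F_17 with y² ≡ rhs.
  x = 0: rhs = 0, matching y values: 0 (1 points).
  x = 1: rhs = 10, matching y values: none (0 points).
  x = 2: rhs = 9, matching y values: 3, 14 (2 points).
  x = 3: rhs = 3, matching y values: none (0 points).
  x = 4: rhs = 15, matching y values: 7, 10 (2 points).
  x = 5: rhs = 0, matching y values: 0 (1 points).
  x = 6: rhs = 15, matching y values: 7, 10 (2 points).
  x = 7: rhs = 15, matching y values: 7, 10 (2 points).
  x = 8: rhs = 6, matching y values: none (0 points).
  x = 9: rhs = 11, matching y values: none (0 points).
  x = 10: rhs = 2, matching y values: 6, 11 (2 points).
  x = 11: rhs = 2, matching y values: 6, 11 (2 points).
  x = 12: rhs = 0, matching y values: 0 (1 points).
  x = 13: rhs = 2, matching y values: 6, 11 (2 points).
  x = 14: rhs = 14, matching y values: none (0 points).
  x = 15: rhs = 8, matching y values: 5, 12 (2 points).
  x = 16: rhs = 7, matching y values: none (0 points).
Total affine count: 19.
Full point count |E(F_17)| = 19 + 1 = 20.
Hasse bound: |20 − (17+1)| = |2| = 2 ≤ 2√17 ≈ 8.2462 ✓.


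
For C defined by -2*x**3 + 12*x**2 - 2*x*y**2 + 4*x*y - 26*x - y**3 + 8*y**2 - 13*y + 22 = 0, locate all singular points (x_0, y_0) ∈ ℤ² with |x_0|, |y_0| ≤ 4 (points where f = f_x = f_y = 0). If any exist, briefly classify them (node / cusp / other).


Singular points: {(2, 1)}; classification: cusp.

Compute partial derivatives:
  f_x = -6*x**2 + 24*x - 2*y**2 + 4*y - 26.
  f_y = -4*x*y + 4*x - 3*y**2 + 16*y - 13.
Scan x_0 ∈ {−4, ..., 4}. For each x_0, f_y(x_0, y) is a polynomial in y; find its integer roots y ∈ {−4, ..., 4}, then test f_x and f at those candidates.
  x = -4: f_y(-4, y) = -3*y**2 + 32*y - 29; vanishes at y ∈ {1}. (-4, 1): f_x = -216 ≠ 0.
  x = -3: f_y(-3, y) = -3*y**2 + 28*y - 25; vanishes at y ∈ {1}. (-3, 1): f_x = -150 ≠ 0.
  x = -2: f_y(-2, y) = -3*y**2 + 24*y - 21; vanishes at y ∈ {1}. (-2, 1): f_x = -96 ≠ 0.
  x = -1: f_y(-1, y) = -3*y**2 + 20*y - 17; vanishes at y ∈ {1}. (-1, 1): f_x = -54 ≠ 0.
  x = 0: f_y(0, y) = -3*y**2 + 16*y - 13; vanishes at y ∈ {1}. (0, 1): f_x = -24 ≠ 0.
  x = 1: f_y(1, y) = -3*y**2 + 12*y - 9; vanishes at y ∈ {1, 3}. (1, 1): f_x = -6 ≠ 0; (1, 3): f_x = -14 ≠ 0.
  x = 2: f_y(2, y) = -3*y**2 + 8*y - 5; vanishes at y ∈ {1}. (2, 1): f_x = 0, f = 0 — SINGULAR.
  x = 3: f_y(3, y) = -3*y**2 + 4*y - 1; vanishes at y ∈ {1}. (3, 1): f_x = -6 ≠ 0.
  x = 4: f_y(4, y) = 3 - 3*y**2; vanishes at y ∈ {-1, 1}. (4, -1): f_x = -32 ≠ 0; (4, 1): f_x = -24 ≠ 0.
Only singular point on the grid: (2, 1).
Classify: substitute x = 2 + u, y = 1 + v and expand: f = -2*u**3 - 2*u*v**2 - v**3 + v**2.
No constant or linear terms (consistent with a singular point). Quadratic part: v**2. Cubic part: -2*u**3 - 2*u*v**2 - v**3.
The quadratic part v**2 is a perfect square, so there is a single (double) tangent line v = 0, i.e. y = 1. Restricting the cubic part to that line (v = 0) leaves -2*u**3 ≠ 0, so f is not divisible by v and the branch is v² ≈ 2*u**3 to lowest order — this is a cusp.
Classification: cusp.


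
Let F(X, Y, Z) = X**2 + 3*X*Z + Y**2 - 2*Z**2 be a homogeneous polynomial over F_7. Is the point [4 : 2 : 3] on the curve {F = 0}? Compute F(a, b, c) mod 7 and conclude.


F(4,2,3) ≡ 3 (mod 7); P is NOT on the curve.

Evaluate F(4, 2, 3) term-by-term (mod 7).
  X**2 ↦ 1·16·1·1 = 16
  3*X*Z ↦ 3·4·1·3 = 36
  Y**2 ↦ 1·1·4·1 = 4
  -2*Z**2 ↦ -2·1·1·9 = -18
Sum: F(4, 2, 3) = (16) + (36) + (4) + (-18) = 38.
Reducing mod 7: 38 ≡ 3 (mod 7).
Since F(a, b, c) ≡ 3 ≠ 0 (mod 7), P does NOT lie on the curve.


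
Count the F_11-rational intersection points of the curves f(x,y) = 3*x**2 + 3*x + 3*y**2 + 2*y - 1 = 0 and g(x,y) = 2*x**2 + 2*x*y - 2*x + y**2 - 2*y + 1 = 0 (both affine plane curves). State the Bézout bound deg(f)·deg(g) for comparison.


Common zeros: ∅; count = 0; Bézout bound = 4.

deg(f) = 2, deg(g) = 2, so Bézout bound = 4.
Scan x ∈ F_11. For each x, list the y ∈ F_11 with f(x, y) ≡ 0 and those with g(x, y) ≡ 0 (mod 11); the common zeros in that column are the intersection.
  x = 0: f ≡ 0 at y ∈ {4, 10}; g ≡ 0 at y ∈ {1}; common: ∅.
  x = 1: f ≡ 0 at y ∈ ∅; g ≡ 0 at y ∈ ∅; common: ∅.
  x = 2: f ≡ 0 at y ∈ {1, 2}; g ≡ 0 at y ∈ ∅; common: ∅.
  x = 3: f ≡ 0 at y ∈ ∅; g ≡ 0 at y ∈ ∅; common: ∅.
  x = 4: f ≡ 0 at y ∈ {7}; g ≡ 0 at y ∈ ∅; common: ∅.
  x = 5: f ≡ 0 at y ∈ {6, 8}; g ≡ 0 at y ∈ ∅; common: ∅.
  x = 6: f ≡ 0 at y ∈ {7}; g ≡ 0 at y ∈ ∅; common: ∅.
  x = 7: f ≡ 0 at y ∈ ∅; g ≡ 0 at y ∈ ∅; common: ∅.
  x = 8: f ≡ 0 at y ∈ {1, 2}; g ≡ 0 at y ∈ ∅; common: ∅.
  x = 9: f ≡ 0 at y ∈ ∅; g ≡ 0 at y ∈ ∅; common: ∅.
  x = 10: f ≡ 0 at y ∈ {4, 10}; g ≡ 0 at y ∈ ∅; common: ∅.
Collecting: common zeros = ∅, so the count is 0.
Comparison with the Bézout bound: 0 ≤ 4 = deg(f)·deg(g), as expected for curves with no common component (the affine F_11-count falls short of the bound because intersections may lie at infinity, over extension fields, or carry multiplicity).


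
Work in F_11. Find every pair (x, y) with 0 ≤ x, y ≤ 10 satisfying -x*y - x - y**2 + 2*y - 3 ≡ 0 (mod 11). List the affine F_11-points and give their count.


Affine F_11-points: {(0, 4), (0, 9), (4, 3), (4, 6), (8, 0), (8, 5), (9, 7), (9, 8), (10, 1), (10, 2)}; count = 10.

For each of the 121 pairs (x, y) ∈ F_11², evaluate f(x, y) mod 11. Record the zeros.
  x = 0: [0↦8, 1↦9, 2↦8, 3↦5, 4↦0, 5↦4, 6↦6, 7↦6, 8↦4, 9↦0, 10↦5]  zeros at y ∈ {4, 9}
  x = 1: [0↦7, 1↦7, 2↦5, 3↦1, 4↦6, 5↦9, 6↦10, 7↦9, 8↦6, 9↦1, 10↦5]  zeros at y ∈ ∅
  x = 2: [0↦6, 1↦5, 2↦2, 3↦8, 4↦1, 5↦3, 6↦3, 7↦1, 8↦8, 9↦2, 10↦5]  zeros at y ∈ ∅
  x = 3: [0↦5, 1↦3, 2↦10, 3↦4, 4↦7, 5↦8, 6↦7, 7↦4, 8↦10, 9↦3, 10↦5]  zeros at y ∈ ∅
  x = 4: [0↦4, 1↦1, 2↦7, 3↦0, 4↦2, 5↦2, 6↦0, 7↦7, 8↦1, 9↦4, 10↦5]  zeros at y ∈ {3, 6}
  x = 5: [0↦3, 1↦10, 2↦4, 3↦7, 4↦8, 5↦7, 6↦4, 7↦10, 8↦3, 9↦5, 10↦5]  zeros at y ∈ ∅
  x = 6: [0↦2, 1↦8, 2↦1, 3↦3, 4↦3, 5↦1, 6↦8, 7↦2, 8↦5, 9↦6, 10↦5]  zeros at y ∈ ∅
  x = 7: [0↦1, 1↦6, 2↦9, 3↦10, 4↦9, 5↦6, 6↦1, 7↦5, 8↦7, 9↦7, 10↦5]  zeros at y ∈ ∅
  x = 8: [0↦0, 1↦4, 2↦6, 3↦6, 4↦4, 5↦0, 6↦5, 7↦8, 8↦9, 9↦8, 10↦5]  zeros at y ∈ {0, 5}
  x = 9: [0↦10, 1↦2, 2↦3, 3↦2, 4↦10, 5↦5, 6↦9, 7↦0, 8↦0, 9↦9, 10↦5]  zeros at y ∈ {7, 8}
  x = 10: [0↦9, 1↦0, 2↦0, 3↦9, 4↦5, 5↦10, 6↦2, 7↦3, 8↦2, 9↦10, 10↦5]  zeros at y ∈ {1, 2}
Collecting zeros: affine points = {(0, 4), (0, 9), (4, 3), (4, 6), (8, 0), (8, 5), (9, 7), (9, 8), (10, 1), (10, 2)}.
Total count |C(F_11)_aff| = 10.


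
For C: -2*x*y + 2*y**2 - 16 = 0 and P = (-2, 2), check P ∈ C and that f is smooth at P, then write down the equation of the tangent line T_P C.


Tangent line at P: -4*x + 12*y - 32 = 0.

Step 1: f(-2, 2) = 0, so P lies on C.
Step 2: partial derivatives
  f_x(x, y) = -2*y, f_y(x, y) = -2*x + 4*y.
  f_x(P) = -4, f_y(P) = 12 (gradient nonzero, so P is smooth).
Step 3: tangent line at P: -4·(x − -2) + 12·(y − 2) = 0.
Expanding: -4*x + 12*y - 32 = 0.


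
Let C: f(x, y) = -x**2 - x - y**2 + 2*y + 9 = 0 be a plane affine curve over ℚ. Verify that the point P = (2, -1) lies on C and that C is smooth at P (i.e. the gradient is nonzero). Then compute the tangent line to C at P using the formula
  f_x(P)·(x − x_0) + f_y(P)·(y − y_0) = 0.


Tangent line at P: -5*x + 4*y + 14 = 0.

Step 1: f(2, -1) = 0, so P lies on C.
Step 2: partial derivatives
  f_x(x, y) = -2*x - 1, f_y(x, y) = 2 - 2*y.
  f_x(P) = -5, f_y(P) = 4 (gradient nonzero, so P is smooth).
Step 3: tangent line at P: -5·(x − 2) + 4·(y − -1) = 0.
Expanding: -5*x + 4*y + 14 = 0.


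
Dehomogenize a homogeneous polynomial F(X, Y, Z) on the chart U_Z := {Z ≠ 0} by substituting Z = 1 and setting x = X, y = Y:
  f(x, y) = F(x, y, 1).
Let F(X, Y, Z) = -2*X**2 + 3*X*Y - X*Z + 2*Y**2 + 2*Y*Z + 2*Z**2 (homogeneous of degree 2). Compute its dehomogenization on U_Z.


f(x, y) = -2*x**2 + 3*x*y - x + 2*y**2 + 2*y + 2

On U_Z we set Z = 1. Each monomial c·X^i·Y^j·Z^k in F becomes c·x^i·y^j·1^k = c·x^i·y^j.
Substituting Z = 1: F(X, Y, 1) = -2*x**2 + 3*x*y - x + 2*y**2 + 2*y + 2.
Note: deg(f) ≤ deg(F) = 2; strict inequality happens when F is divisible by Z (lost terms).


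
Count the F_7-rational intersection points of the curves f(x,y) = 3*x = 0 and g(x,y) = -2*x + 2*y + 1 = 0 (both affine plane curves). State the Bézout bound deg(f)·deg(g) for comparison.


Common zeros: {(0, 3)}; count = 1; Bézout bound = 1.

deg(f) = 1, deg(g) = 1, so Bézout bound = 1.
Scan x ∈ F_7. For each x, list the y ∈ F_7 with f(x, y) ≡ 0 and those with g(x, y) ≡ 0 (mod 7); the common zeros in that column are the intersection.
  x = 0: f ≡ 0 at y ∈ {0, 1, 2, 3, 4, 5, 6}; g ≡ 0 at y ∈ {3}; common: {3}.
  x = 1: f ≡ 0 at y ∈ ∅; g ≡ 0 at y ∈ {4}; common: ∅.
  x = 2: f ≡ 0 at y ∈ ∅; g ≡ 0 at y ∈ {5}; common: ∅.
  x = 3: f ≡ 0 at y ∈ ∅; g ≡ 0 at y ∈ {6}; common: ∅.
  x = 4: f ≡ 0 at y ∈ ∅; g ≡ 0 at y ∈ {0}; common: ∅.
  x = 5: f ≡ 0 at y ∈ ∅; g ≡ 0 at y ∈ {1}; common: ∅.
  x = 6: f ≡ 0 at y ∈ ∅; g ≡ 0 at y ∈ {2}; common: ∅.
Collecting: common zeros = {(0, 3)}, so the count is 1.
Comparison with the Bézout bound: 1 ≤ 1 = deg(f)·deg(g), as expected for curves with no common component (the bound is attained).


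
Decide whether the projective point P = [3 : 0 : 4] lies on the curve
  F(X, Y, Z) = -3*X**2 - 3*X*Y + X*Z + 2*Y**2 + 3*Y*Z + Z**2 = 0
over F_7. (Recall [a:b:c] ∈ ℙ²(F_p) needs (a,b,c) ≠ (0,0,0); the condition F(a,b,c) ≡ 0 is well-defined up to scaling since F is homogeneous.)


F(3,0,4) ≡ 1 (mod 7); P is NOT on the curve.

Evaluate F(3, 0, 4) term-by-term (mod 7).
  -3*X**2 ↦ -3·9·1·1 = -27
  -3*X*Y ↦ -3·3·0·1 = 0
  X*Z ↦ 1·3·1·4 = 12
  2*Y**2 ↦ 2·1·0·1 = 0
  3*Y*Z ↦ 3·1·0·4 = 0
  Z**2 ↦ 1·1·1·16 = 16
Sum: F(3, 0, 4) = (-27) + (0) + (12) + (0) + (0) + (16) = 1.
Reducing mod 7: 1 ≡ 1 (mod 7).
Since F(a, b, c) ≡ 1 ≠ 0 (mod 7), P does NOT lie on the curve.


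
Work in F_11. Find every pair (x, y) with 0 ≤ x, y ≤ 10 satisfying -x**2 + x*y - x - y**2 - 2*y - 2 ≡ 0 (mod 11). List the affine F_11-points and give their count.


Affine F_11-points: {(2, 5), (2, 6), (3, 6), (4, 0), (4, 2), (6, 0), (6, 4), (8, 2), (8, 4), (9, 9), (10, 9), (10, 10)}; count = 12.

For each of the 121 pairs (x, y) ∈ F_11², evaluate f(x, y) mod 11. Record the zeros.
  x = 0: [0↦9, 1↦6, 2↦1, 3↦5, 4↦7, 5↦7, 6↦5, 7↦1, 8↦6, 9↦9, 10↦10]  zeros at y ∈ ∅
  x = 1: [0↦7, 1↦5, 2↦1, 3↦6, 4↦9, 5↦10, 6↦9, 7↦6, 8↦1, 9↦5, 10↦7]  zeros at y ∈ ∅
  x = 2: [0↦3, 1↦2, 2↦10, 3↦5, 4↦9, 5↦0, 6↦0, 7↦9, 8↦5, 9↦10, 10↦2]  zeros at y ∈ {5, 6}
  x = 3: [0↦8, 1↦8, 2↦6, 3↦2, 4↦7, 5↦10, 6↦0, 7↦10, 8↦7, 9↦2, 10↦6]  zeros at y ∈ {6}
  x = 4: [0↦0, 1↦1, 2↦0, 3↦8, 4↦3, 5↦7, 6↦9, 7↦9, 8↦7, 9↦3, 10↦8]  zeros at y ∈ {0, 2}
  x = 5: [0↦1, 1↦3, 2↦3, 3↦1, 4↦8, 5↦2, 6↦5, 7↦6, 8↦5, 9↦2, 10↦8]  zeros at y ∈ ∅
  x = 6: [0↦0, 1↦3, 2↦4, 3↦3, 4↦0, 5↦6, 6↦10, 7↦1, 8↦1, 9↦10, 10↦6]  zeros at y ∈ {0, 4}
  x = 7: [0↦8, 1↦1, 2↦3, 3↦3, 4↦1, 5↦8, 6↦2, 7↦5, 8↦6, 9↦5, 10↦2]  zeros at y ∈ ∅
  x = 8: [0↦3, 1↦8, 2↦0, 3↦1, 4↦0, 5↦8, 6↦3, 7↦7, 8↦9, 9↦9, 10↦7]  zeros at y ∈ {2, 4}
  x = 9: [0↦7, 1↦2, 2↦6, 3↦8, 4↦8, 5↦6, 6↦2, 7↦7, 8↦10, 9↦0, 10↦10]  zeros at y ∈ {9}
  x = 10: [0↦9, 1↦5, 2↦10, 3↦2, 4↦3, 5↦2, 6↦10, 7↦5, 8↦9, 9↦0, 10↦0]  zeros at y ∈ {9, 10}
Collecting zeros: affine points = {(2, 5), (2, 6), (3, 6), (4, 0), (4, 2), (6, 0), (6, 4), (8, 2), (8, 4), (9, 9), (10, 9), (10, 10)}.
Total count |C(F_11)_aff| = 12.


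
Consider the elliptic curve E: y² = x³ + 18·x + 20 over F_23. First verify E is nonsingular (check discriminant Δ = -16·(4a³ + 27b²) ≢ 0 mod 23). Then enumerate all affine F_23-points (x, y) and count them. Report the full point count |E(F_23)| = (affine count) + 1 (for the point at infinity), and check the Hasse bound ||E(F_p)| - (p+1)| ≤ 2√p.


Affine points = {(1, 4), (1, 19), (2, 8), (2, 15), (3, 3), (3, 20), (4, 8), (4, 15), (7, 11), (7, 12), (8, 3), (8, 20), (10, 2), (10, 21), (11, 10), (11, 13), (12, 3), (12, 20), (13, 6), (13, 17), (14, 7), (14, 16), (15, 10), (15, 13), (17, 8), (17, 15), (18, 9), (18, 14), (20, 10), (20, 13), (22, 1), (22, 22)}; affine count = 32; |E(F_23)| = 33.

Discriminant check: Δ ∝ 4a³ + 27b² = 4·18³ + 27·20² = 4·5832 + 27·400 ≡ 19 (mod 23). Nonzero ⇒ E is nonsingular.
For each x ∈ F_23, compute rhs = x³ + 18·x + 20 mod 23, then count y ∈ F_23 with y² ≡ rhs.
  x = 0: rhs = 20, matching y values: none (0 points).
  x = 1: rhs = 16, matching y values: 4, 19 (2 points).
  x = 2: rhs = 18, matching y values: 8, 15 (2 points).
  x = 3: rhs = 9, matching y values: 3, 20 (2 points).
  x = 4: rhs = 18, matching y values: 8, 15 (2 points).
  x = 5: rhs = 5, matching y values: none (0 points).
  x = 6: rhs = 22, matching y values: none (0 points).
  x = 7: rhs = 6, matching y values: 11, 12 (2 points).
  x = 8: rhs = 9, matching y values: 3, 20 (2 points).
  x = 9: rhs = 14, matching y values: none (0 points).
  x = 10: rhs = 4, matching y values: 2, 21 (2 points).
  x = 11: rhs = 8, matching y values: 10, 13 (2 points).
  x = 12: rhs = 9, matching y values: 3, 20 (2 points).
  x = 13: rhs = 13, matching y values: 6, 17 (2 points).
  x = 14: rhs = 3, matching y values: 7, 16 (2 points).
  x = 15: rhs = 8, matching y values: 10, 13 (2 points).
  x = 16: rhs = 11, matching y values: none (0 points).
  x = 17: rhs = 18, matching y values: 8, 15 (2 points).
  x = 18: rhs = 12, matching y values: 9, 14 (2 points).
  x = 19: rhs = 22, matching y values: none (0 points).
  x = 20: rhs = 8, matching y values: 10, 13 (2 points).
  x = 21: rhs = 22, matching y values: none (0 points).
  x = 22: rhs = 1, matching y values: 1, 22 (2 points).
Total affine count: 32.
Full point count |E(F_23)| = 32 + 1 = 33.
Hasse bound: |33 − (23+1)| = |9| = 9 ≤ 2√23 ≈ 9.5917 ✓.


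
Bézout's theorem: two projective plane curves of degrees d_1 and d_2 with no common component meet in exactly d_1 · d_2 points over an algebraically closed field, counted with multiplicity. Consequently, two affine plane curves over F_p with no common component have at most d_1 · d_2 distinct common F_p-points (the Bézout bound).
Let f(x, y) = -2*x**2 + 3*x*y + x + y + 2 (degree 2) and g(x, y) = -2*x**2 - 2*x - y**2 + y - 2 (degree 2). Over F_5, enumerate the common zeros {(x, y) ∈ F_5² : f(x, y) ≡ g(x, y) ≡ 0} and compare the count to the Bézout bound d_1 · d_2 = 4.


Common zeros: ∅; count = 0; Bézout bound = 4.

deg(f) = 2, deg(g) = 2, so Bézout bound = 4.
Scan x ∈ F_5. For each x, list the y ∈ F_5 with f(x, y) ≡ 0 and those with g(x, y) ≡ 0 (mod 5); the common zeros in that column are the intersection.
  x = 0: f ≡ 0 at y ∈ {3}; g ≡ 0 at y ∈ ∅; common: ∅.
  x = 1: f ≡ 0 at y ∈ {1}; g ≡ 0 at y ∈ ∅; common: ∅.
  x = 2: f ≡ 0 at y ∈ {2}; g ≡ 0 at y ∈ {3}; common: ∅.
  x = 3: f ≡ 0 at y ∈ ∅; g ≡ 0 at y ∈ ∅; common: ∅.
  x = 4: f ≡ 0 at y ∈ {2}; g ≡ 0 at y ∈ ∅; common: ∅.
Collecting: common zeros = ∅, so the count is 0.
Comparison with the Bézout bound: 0 ≤ 4 = deg(f)·deg(g), as expected for curves with no common component (the affine F_5-count falls short of the bound because intersections may lie at infinity, over extension fields, or carry multiplicity).


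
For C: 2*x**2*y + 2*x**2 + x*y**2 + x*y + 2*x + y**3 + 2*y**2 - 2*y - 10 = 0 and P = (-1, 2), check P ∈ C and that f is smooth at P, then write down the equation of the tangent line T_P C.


Tangent line at P: -4*x + 15*y - 34 = 0.

Step 1: f(-1, 2) = 0, so P lies on C.
Step 2: partial derivatives
  f_x(x, y) = 4*x*y + 4*x + y**2 + y + 2, f_y(x, y) = 2*x**2 + 2*x*y + x + 3*y**2 + 4*y - 2.
  f_x(P) = -4, f_y(P) = 15 (gradient nonzero, so P is smooth).
Step 3: tangent line at P: -4·(x − -1) + 15·(y − 2) = 0.
Expanding: -4*x + 15*y - 34 = 0.


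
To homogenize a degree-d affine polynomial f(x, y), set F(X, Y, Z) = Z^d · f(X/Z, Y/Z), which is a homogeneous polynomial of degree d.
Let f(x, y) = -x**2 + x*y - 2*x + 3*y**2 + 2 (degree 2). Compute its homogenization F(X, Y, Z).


F(X, Y, Z) = -X**2 + X*Y - 2*X*Z + 3*Y**2 + 2*Z**2

deg(f) = 2.
Substitute x = X/Z, y = Y/Z into f, then multiply by Z^2.
  monomial -1·x^2·y^0 ↦ -1·X^2·Y^0·Z^0.
  monomial 1·x^1·y^1 ↦ 1·X^1·Y^1·Z^0.
  monomial -2·x^1·y^0 ↦ -2·X^1·Y^0·Z^1.
  monomial 3·x^0·y^2 ↦ 3·X^0·Y^2·Z^0.
  monomial 2·x^0·y^0 ↦ 2·X^0·Y^0·Z^2.
Collecting: F(X, Y, Z) = -X**2 + X*Y - 2*X*Z + 3*Y**2 + 2*Z**2.


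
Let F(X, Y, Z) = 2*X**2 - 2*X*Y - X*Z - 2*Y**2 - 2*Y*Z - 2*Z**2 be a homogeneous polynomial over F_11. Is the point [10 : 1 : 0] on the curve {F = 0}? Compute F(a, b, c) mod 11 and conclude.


F(10,1,0) ≡ 2 (mod 11); P is NOT on the curve.

Evaluate F(10, 1, 0) term-by-term (mod 11).
  2*X**2 ↦ 2·100·1·1 = 200
  -2*X*Y ↦ -2·10·1·1 = -20
  -X*Z ↦ -1·10·1·0 = 0
  -2*Y**2 ↦ -2·1·1·1 = -2
  -2*Y*Z ↦ -2·1·1·0 = 0
  -2*Z**2 ↦ -2·1·1·0 = 0
Sum: F(10, 1, 0) = (200) + (-20) + (0) + (-2) + (0) + (0) = 178.
Reducing mod 11: 178 ≡ 2 (mod 11).
Since F(a, b, c) ≡ 2 ≠ 0 (mod 11), P does NOT lie on the curve.


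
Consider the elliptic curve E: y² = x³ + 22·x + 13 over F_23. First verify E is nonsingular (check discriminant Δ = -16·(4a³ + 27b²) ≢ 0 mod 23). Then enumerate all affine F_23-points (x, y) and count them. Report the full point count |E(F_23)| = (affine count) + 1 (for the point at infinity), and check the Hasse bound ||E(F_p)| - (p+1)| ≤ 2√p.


Affine points = {(0, 6), (0, 17), (1, 6), (1, 17), (4, 2), (4, 21), (5, 8), (5, 15), (6, 4), (6, 19), (7, 2), (7, 21), (12, 2), (12, 21), (13, 9), (13, 14), (14, 11), (14, 12), (18, 10), (18, 13), (20, 9), (20, 14), (22, 6), (22, 17)}; affine count = 24; |E(F_23)| = 25.

Discriminant check: Δ ∝ 4a³ + 27b² = 4·22³ + 27·13² = 4·10648 + 27·169 ≡ 5 (mod 23). Nonzero ⇒ E is nonsingular.
For each x ∈ F_23, compute rhs = x³ + 22·x + 13 mod 23, then count y ∈ F_23 with y² ≡ rhs.
  x = 0: rhs = 13, matching y values: 6, 17 (2 points).
  x = 1: rhs = 13, matching y values: 6, 17 (2 points).
  x = 2: rhs = 19, matching y values: none (0 points).
  x = 3: rhs = 14, matching y values: none (0 points).
  x = 4: rhs = 4, matching y values: 2, 21 (2 points).
  x = 5: rhs = 18, matching y values: 8, 15 (2 points).
  x = 6: rhs = 16, matching y values: 4, 19 (2 points).
  x = 7: rhs = 4, matching y values: 2, 21 (2 points).
  x = 8: rhs = 11, matching y values: none (0 points).
  x = 9: rhs = 20, matching y values: none (0 points).
  x = 10: rhs = 14, matching y values: none (0 points).
  x = 11: rhs = 22, matching y values: none (0 points).
  x = 12: rhs = 4, matching y values: 2, 21 (2 points).
  x = 13: rhs = 12, matching y values: 9, 14 (2 points).
  x = 14: rhs = 6, matching y values: 11, 12 (2 points).
  x = 15: rhs = 15, matching y values: none (0 points).
  x = 16: rhs = 22, matching y values: none (0 points).
  x = 17: rhs = 10, matching y values: none (0 points).
  x = 18: rhs = 8, matching y values: 10, 13 (2 points).
  x = 19: rhs = 22, matching y values: none (0 points).
  x = 20: rhs = 12, matching y values: 9, 14 (2 points).
  x = 21: rhs = 7, matching y values: none (0 points).
  x = 22: rhs = 13, matching y values: 6, 17 (2 points).
Total affine count: 24.
Full point count |E(F_23)| = 24 + 1 = 25.
Hasse bound: |25 − (23+1)| = |1| = 1 ≤ 2√23 ≈ 9.5917 ✓.


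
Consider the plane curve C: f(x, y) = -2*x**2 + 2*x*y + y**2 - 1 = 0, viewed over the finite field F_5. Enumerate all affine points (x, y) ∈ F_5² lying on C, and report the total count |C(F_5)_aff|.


Affine F_5-points: {(0, 1), (0, 4), (1, 1), (1, 2), (4, 3), (4, 4)}; count = 6.

For each of the 25 pairs (x, y) ∈ F_5², evaluate f(x, y) mod 5. Record the zeros.
  x = 0: [0↦4, 1↦0, 2↦3, 3↦3, 4↦0]  zeros at y ∈ {1, 4}
  x = 1: [0↦2, 1↦0, 2↦0, 3↦2, 4↦1]  zeros at y ∈ {1, 2}
  x = 2: [0↦1, 1↦1, 2↦3, 3↦2, 4↦3]  zeros at y ∈ ∅
  x = 3: [0↦1, 1↦3, 2↦2, 3↦3, 4↦1]  zeros at y ∈ ∅
  x = 4: [0↦2, 1↦1, 2↦2, 3↦0, 4↦0]  zeros at y ∈ {3, 4}
Collecting zeros: affine points = {(0, 1), (0, 4), (1, 1), (1, 2), (4, 3), (4, 4)}.
Total count |C(F_5)_aff| = 6.


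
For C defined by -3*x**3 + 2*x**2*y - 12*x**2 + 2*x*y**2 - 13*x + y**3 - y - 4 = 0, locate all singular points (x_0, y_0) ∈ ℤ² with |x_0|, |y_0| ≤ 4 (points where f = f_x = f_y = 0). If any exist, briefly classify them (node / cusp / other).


Singular points: {(-1, 1)}; classification: node.

Compute partial derivatives:
  f_x = -9*x**2 + 4*x*y - 24*x + 2*y**2 - 13.
  f_y = 2*x**2 + 4*x*y + 3*y**2 - 1.
Scan x_0 ∈ {−4, ..., 4}. For each x_0, f_y(x_0, y) is a polynomial in y; find its integer roots y ∈ {−4, ..., 4}, then test f_x and f at those candidates.
  x = -4: f_y(-4, y) = 3*y**2 - 16*y + 31; no integer root y with |y| ≤ 4.
  x = -3: f_y(-3, y) = 3*y**2 - 12*y + 17; no integer root y with |y| ≤ 4.
  x = -2: f_y(-2, y) = 3*y**2 - 8*y + 7; no integer root y with |y| ≤ 4.
  x = -1: f_y(-1, y) = 3*y**2 - 4*y + 1; vanishes at y ∈ {1}. (-1, 1): f_x = 0, f = 0 — SINGULAR.
  x = 0: f_y(0, y) = 3*y**2 - 1; no integer root y with |y| ≤ 4.
  x = 1: f_y(1, y) = 3*y**2 + 4*y + 1; vanishes at y ∈ {-1}. (1, -1): f_x = -48 ≠ 0.
  x = 2: f_y(2, y) = 3*y**2 + 8*y + 7; no integer root y with |y| ≤ 4.
  x = 3: f_y(3, y) = 3*y**2 + 12*y + 17; no integer root y with |y| ≤ 4.
  x = 4: f_y(4, y) = 3*y**2 + 16*y + 31; no integer root y with |y| ≤ 4.
Only singular point on the grid: (-1, 1).
Classify: substitute x = -1 + u, y = 1 + v and expand: f = -3*u**3 + 2*u**2*v - u**2 + 2*u*v**2 + v**3 + v**2.
No constant or linear terms (consistent with a singular point). Quadratic part: -u**2 + v**2. Cubic part: -3*u**3 + 2*u**2*v + 2*u*v**2 + v**3.
The quadratic part v**2 - u**2 = (v − u)(v + u) splits into two distinct linear factors, so there are two distinct tangent lines y − 1 = ±(x − -1) — this is a node (ordinary double point).
Classification: node.


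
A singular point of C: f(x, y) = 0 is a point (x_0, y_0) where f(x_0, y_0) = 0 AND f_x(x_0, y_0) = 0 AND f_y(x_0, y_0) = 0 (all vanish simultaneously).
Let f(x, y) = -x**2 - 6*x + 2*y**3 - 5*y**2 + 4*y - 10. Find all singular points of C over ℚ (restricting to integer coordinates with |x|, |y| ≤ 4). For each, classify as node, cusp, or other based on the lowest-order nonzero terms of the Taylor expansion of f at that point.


Singular points: {(-3, 1)}; classification: node.

Compute partial derivatives:
  f_x = -2*x - 6.
  f_y = 6*y**2 - 10*y + 4.
Scan x_0 ∈ {−4, ..., 4}. For each x_0, f_y(x_0, y) is a polynomial in y; find its integer roots y ∈ {−4, ..., 4}, then test f_x and f at those candidates.
  x = -4: f_y(-4, y) = 6*y**2 - 10*y + 4; vanishes at y ∈ {1}. (-4, 1): f_x = 2 ≠ 0.
  x = -3: f_y(-3, y) = 6*y**2 - 10*y + 4; vanishes at y ∈ {1}. (-3, 1): f_x = 0, f = 0 — SINGULAR.
  x = -2: f_y(-2, y) = 6*y**2 - 10*y + 4; vanishes at y ∈ {1}. (-2, 1): f_x = -2 ≠ 0.
  x = -1: f_y(-1, y) = 6*y**2 - 10*y + 4; vanishes at y ∈ {1}. (-1, 1): f_x = -4 ≠ 0.
  x = 0: f_y(0, y) = 6*y**2 - 10*y + 4; vanishes at y ∈ {1}. (0, 1): f_x = -6 ≠ 0.
  x = 1: f_y(1, y) = 6*y**2 - 10*y + 4; vanishes at y ∈ {1}. (1, 1): f_x = -8 ≠ 0.
  x = 2: f_y(2, y) = 6*y**2 - 10*y + 4; vanishes at y ∈ {1}. (2, 1): f_x = -10 ≠ 0.
  x = 3: f_y(3, y) = 6*y**2 - 10*y + 4; vanishes at y ∈ {1}. (3, 1): f_x = -12 ≠ 0.
  x = 4: f_y(4, y) = 6*y**2 - 10*y + 4; vanishes at y ∈ {1}. (4, 1): f_x = -14 ≠ 0.
Only singular point on the grid: (-3, 1).
Classify: substitute x = -3 + u, y = 1 + v and expand: f = -u**2 + 2*v**3 + v**2.
No constant or linear terms (consistent with a singular point). Quadratic part: -u**2 + v**2. Cubic part: 2*v**3.
The quadratic part v**2 - u**2 = (v − u)(v + u) splits into two distinct linear factors, so there are two distinct tangent lines y − 1 = ±(x − -3) — this is a node (ordinary double point).
Classification: node.


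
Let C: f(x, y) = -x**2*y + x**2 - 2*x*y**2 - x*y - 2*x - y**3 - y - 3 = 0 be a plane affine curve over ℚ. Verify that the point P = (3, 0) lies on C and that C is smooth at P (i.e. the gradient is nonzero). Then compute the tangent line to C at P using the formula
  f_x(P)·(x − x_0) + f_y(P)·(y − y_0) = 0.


Tangent line at P: 4*x - 13*y - 12 = 0.

Step 1: f(3, 0) = 0, so P lies on C.
Step 2: partial derivatives
  f_x(x, y) = -2*x*y + 2*x - 2*y**2 - y - 2, f_y(x, y) = -x**2 - 4*x*y - x - 3*y**2 - 1.
  f_x(P) = 4, f_y(P) = -13 (gradient nonzero, so P is smooth).
Step 3: tangent line at P: 4·(x − 3) + -13·(y − 0) = 0.
Expanding: 4*x - 13*y - 12 = 0.


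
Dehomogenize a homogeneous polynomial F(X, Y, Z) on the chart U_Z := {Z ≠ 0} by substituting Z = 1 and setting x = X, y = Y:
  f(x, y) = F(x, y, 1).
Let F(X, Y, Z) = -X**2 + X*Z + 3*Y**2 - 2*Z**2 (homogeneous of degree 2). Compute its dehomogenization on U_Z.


f(x, y) = -x**2 + x + 3*y**2 - 2

On U_Z we set Z = 1. Each monomial c·X^i·Y^j·Z^k in F becomes c·x^i·y^j·1^k = c·x^i·y^j.
Substituting Z = 1: F(X, Y, 1) = -x**2 + x + 3*y**2 - 2.
Note: deg(f) ≤ deg(F) = 2; strict inequality happens when F is divisible by Z (lost terms).


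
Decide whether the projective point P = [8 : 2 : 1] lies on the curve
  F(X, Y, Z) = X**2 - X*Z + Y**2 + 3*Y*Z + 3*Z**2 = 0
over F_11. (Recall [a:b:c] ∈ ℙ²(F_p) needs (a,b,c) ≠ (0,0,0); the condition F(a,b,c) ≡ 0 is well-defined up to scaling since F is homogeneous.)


F(8,2,1) ≡ 3 (mod 11); P is NOT on the curve.

Evaluate F(8, 2, 1) term-by-term (mod 11).
  X**2 ↦ 1·64·1·1 = 64
  -X*Z ↦ -1·8·1·1 = -8
  Y**2 ↦ 1·1·4·1 = 4
  3*Y*Z ↦ 3·1·2·1 = 6
  3*Z**2 ↦ 3·1·1·1 = 3
Sum: F(8, 2, 1) = (64) + (-8) + (4) + (6) + (3) = 69.
Reducing mod 11: 69 ≡ 3 (mod 11).
Since F(a, b, c) ≡ 3 ≠ 0 (mod 11), P does NOT lie on the curve.


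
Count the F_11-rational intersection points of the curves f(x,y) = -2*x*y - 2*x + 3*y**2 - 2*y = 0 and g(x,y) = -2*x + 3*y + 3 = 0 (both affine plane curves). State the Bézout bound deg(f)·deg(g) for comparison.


Common zeros: {(3, 1)}; count = 1; Bézout bound = 2.

deg(f) = 2, deg(g) = 1, so Bézout bound = 2.
Scan x ∈ F_11. For each x, list the y ∈ F_11 with f(x, y) ≡ 0 and those with g(x, y) ≡ 0 (mod 11); the common zeros in that column are the intersection.
  x = 0: f ≡ 0 at y ∈ {0, 8}; g ≡ 0 at y ∈ {10}; common: ∅.
  x = 1: f ≡ 0 at y ∈ ∅; g ≡ 0 at y ∈ {7}; common: ∅.
  x = 2: f ≡ 0 at y ∈ ∅; g ≡ 0 at y ∈ {4}; common: ∅.
  x = 3: f ≡ 0 at y ∈ {1, 9}; g ≡ 0 at y ∈ {1}; common: {1}.
  x = 4: f ≡ 0 at y ∈ {3, 4}; g ≡ 0 at y ∈ {9}; common: ∅.
  x = 5: f ≡ 0 at y ∈ {2}; g ≡ 0 at y ∈ {6}; common: ∅.
  x = 6: f ≡ 0 at y ∈ ∅; g ≡ 0 at y ∈ {3}; common: ∅.
  x = 7: f ≡ 0 at y ∈ ∅; g ≡ 0 at y ∈ {0}; common: ∅.
  x = 8: f ≡ 0 at y ∈ ∅; g ≡ 0 at y ∈ {8}; common: ∅.
  x = 9: f ≡ 0 at y ∈ {7}; g ≡ 0 at y ∈ {5}; common: ∅.
  x = 10: f ≡ 0 at y ∈ {5, 6}; g ≡ 0 at y ∈ {2}; common: ∅.
Collecting: common zeros = {(3, 1)}, so the count is 1.
Comparison with the Bézout bound: 1 ≤ 2 = deg(f)·deg(g), as expected for curves with no common component (the affine F_11-count falls short of the bound because intersections may lie at infinity, over extension fields, or carry multiplicity).


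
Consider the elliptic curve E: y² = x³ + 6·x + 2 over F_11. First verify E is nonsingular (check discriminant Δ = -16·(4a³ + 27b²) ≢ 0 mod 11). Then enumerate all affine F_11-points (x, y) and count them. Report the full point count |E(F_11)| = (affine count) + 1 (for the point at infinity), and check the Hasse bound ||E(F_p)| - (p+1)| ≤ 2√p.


Affine points = {(1, 3), (1, 8), (2, 0), (3, 5), (3, 6), (5, 5), (5, 6), (6, 1), (6, 10), (8, 1), (8, 10), (9, 2), (9, 9)}; affine count = 13; |E(F_11)| = 14.

Discriminant check: Δ ∝ 4a³ + 27b² = 4·6³ + 27·2² = 4·216 + 27·4 ≡ 4 (mod 11). Nonzero ⇒ E is nonsingular.
For each x ∈ F_11, compute rhs = x³ + 6·x + 2 mod 11, then count y ∈ F_11 with y² ≡ rhs.
  x = 0: rhs = 2, matching y values: none (0 points).
  x = 1: rhs = 9, matching y values: 3, 8 (2 points).
  x = 2: rhs = 0, matching y values: 0 (1 points).
  x = 3: rhs = 3, matching y values: 5, 6 (2 points).
  x = 4: rhs = 2, matching y values: none (0 points).
  x = 5: rhs = 3, matching y values: 5, 6 (2 points).
  x = 6: rhs = 1, matching y values: 1, 10 (2 points).
  x = 7: rhs = 2, matching y values: none (0 points).
  x = 8: rhs = 1, matching y values: 1, 10 (2 points).
  x = 9: rhs = 4, matching y values: 2, 9 (2 points).
  x = 10: rhs = 6, matching y values: none (0 points).
Total affine count: 13.
Full point count |E(F_11)| = 13 + 1 = 14.
Hasse bound: |14 − (11+1)| = |2| = 2 ≤ 2√11 ≈ 6.6332 ✓.


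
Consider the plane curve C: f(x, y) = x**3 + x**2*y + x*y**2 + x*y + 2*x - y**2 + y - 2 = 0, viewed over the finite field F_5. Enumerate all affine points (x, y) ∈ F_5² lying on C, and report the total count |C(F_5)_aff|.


Affine F_5-points: {(1, 3), (2, 0), (2, 3), (3, 2), (3, 4), (4, 0), (4, 3)}; count = 7.

For each of the 25 pairs (x, y) ∈ F_5², evaluate f(x, y) mod 5. Record the zeros.
  x = 0: [0↦3, 1↦3, 2↦1, 3↦2, 4↦1]  zeros at y ∈ ∅
  x = 1: [0↦1, 1↦4, 2↦2, 3↦0, 4↦3]  zeros at y ∈ {3}
  x = 2: [0↦0, 1↦3, 2↦3, 3↦0, 4↦4]  zeros at y ∈ {0, 3}
  x = 3: [0↦1, 1↦1, 2↦0, 3↦3, 4↦0]  zeros at y ∈ {2, 4}
  x = 4: [0↦0, 1↦4, 2↦4, 3↦0, 4↦2]  zeros at y ∈ {0, 3}
Collecting zeros: affine points = {(1, 3), (2, 0), (2, 3), (3, 2), (3, 4), (4, 0), (4, 3)}.
Total count |C(F_5)_aff| = 7.


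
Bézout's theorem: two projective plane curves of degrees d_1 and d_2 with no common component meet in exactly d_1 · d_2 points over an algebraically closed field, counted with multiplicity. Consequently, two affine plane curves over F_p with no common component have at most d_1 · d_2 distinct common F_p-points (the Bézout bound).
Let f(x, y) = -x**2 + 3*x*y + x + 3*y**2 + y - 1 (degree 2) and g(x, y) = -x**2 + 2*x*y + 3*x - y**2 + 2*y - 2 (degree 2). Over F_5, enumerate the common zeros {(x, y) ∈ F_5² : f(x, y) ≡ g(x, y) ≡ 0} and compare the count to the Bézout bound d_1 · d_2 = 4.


Common zeros: {(3, 2), (4, 2)}; count = 2; Bézout bound = 4.

deg(f) = 2, deg(g) = 2, so Bézout bound = 4.
Scan x ∈ F_5. For each x, list the y ∈ F_5 with f(x, y) ≡ 0 and those with g(x, y) ≡ 0 (mod 5); the common zeros in that column are the intersection.
  x = 0: f ≡ 0 at y ∈ ∅; g ≡ 0 at y ∈ {3, 4}; common: ∅.
  x = 1: f ≡ 0 at y ∈ ∅; g ≡ 0 at y ∈ {0, 4}; common: ∅.
  x = 2: f ≡ 0 at y ∈ {3}; g ≡ 0 at y ∈ {0, 1}; common: ∅.
  x = 3: f ≡ 0 at y ∈ {2, 3}; g ≡ 0 at y ∈ {1, 2}; common: {2}.
  x = 4: f ≡ 0 at y ∈ {2}; g ≡ 0 at y ∈ {2, 3}; common: {2}.
Collecting: common zeros = {(3, 2), (4, 2)}, so the count is 2.
Comparison with the Bézout bound: 2 ≤ 4 = deg(f)·deg(g), as expected for curves with no common component (the affine F_5-count falls short of the bound because intersections may lie at infinity, over extension fields, or carry multiplicity).


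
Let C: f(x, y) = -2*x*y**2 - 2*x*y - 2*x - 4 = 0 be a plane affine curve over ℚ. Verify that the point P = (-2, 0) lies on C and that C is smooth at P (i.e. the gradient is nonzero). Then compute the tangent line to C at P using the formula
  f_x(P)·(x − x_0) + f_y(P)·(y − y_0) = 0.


Tangent line at P: -2*x + 4*y - 4 = 0.

Step 1: f(-2, 0) = 0, so P lies on C.
Step 2: partial derivatives
  f_x(x, y) = -2*y**2 - 2*y - 2, f_y(x, y) = -4*x*y - 2*x.
  f_x(P) = -2, f_y(P) = 4 (gradient nonzero, so P is smooth).
Step 3: tangent line at P: -2·(x − -2) + 4·(y − 0) = 0.
Expanding: -2*x + 4*y - 4 = 0.


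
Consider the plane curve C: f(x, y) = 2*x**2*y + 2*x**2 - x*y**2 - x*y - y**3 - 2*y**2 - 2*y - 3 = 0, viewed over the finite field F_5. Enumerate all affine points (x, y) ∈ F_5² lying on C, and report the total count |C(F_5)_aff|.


Affine F_5-points: {(2, 0), (3, 0)}; count = 2.

For each of the 25 pairs (x, y) ∈ F_5², evaluate f(x, y) mod 5. Record the zeros.
  x = 0: [0↦2, 1↦2, 2↦2, 3↦1, 4↦3]  zeros at y ∈ ∅
  x = 1: [0↦4, 1↦4, 2↦2, 3↦2, 4↦3]  zeros at y ∈ ∅
  x = 2: [0↦0, 1↦4, 2↦4, 3↦4, 4↦3]  zeros at y ∈ {0}
  x = 3: [0↦0, 1↦2, 2↦3, 3↦2, 4↦3]  zeros at y ∈ {0}
  x = 4: [0↦4, 1↦3, 2↦4, 3↦1, 4↦3]  zeros at y ∈ ∅
Collecting zeros: affine points = {(2, 0), (3, 0)}.
Total count |C(F_5)_aff| = 2.


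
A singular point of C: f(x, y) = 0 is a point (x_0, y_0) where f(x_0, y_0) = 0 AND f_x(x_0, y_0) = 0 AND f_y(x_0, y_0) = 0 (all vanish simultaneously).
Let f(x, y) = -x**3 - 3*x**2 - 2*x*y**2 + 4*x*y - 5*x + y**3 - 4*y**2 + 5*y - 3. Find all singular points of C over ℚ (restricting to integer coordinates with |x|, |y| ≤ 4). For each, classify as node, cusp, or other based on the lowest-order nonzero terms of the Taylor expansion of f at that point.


Singular points: {(-1, 1)}; classification: cusp.

Compute partial derivatives:
  f_x = -3*x**2 - 6*x - 2*y**2 + 4*y - 5.
  f_y = -4*x*y + 4*x + 3*y**2 - 8*y + 5.
Scan x_0 ∈ {−4, ..., 4}. For each x_0, f_y(x_0, y) is a polynomial in y; find its integer roots y ∈ {−4, ..., 4}, then test f_x and f at those candidates.
  x = -4: f_y(-4, y) = 3*y**2 + 8*y - 11; vanishes at y ∈ {1}. (-4, 1): f_x = -27 ≠ 0.
  x = -3: f_y(-3, y) = 3*y**2 + 4*y - 7; vanishes at y ∈ {1}. (-3, 1): f_x = -12 ≠ 0.
  x = -2: f_y(-2, y) = 3*y**2 - 3; vanishes at y ∈ {-1, 1}. (-2, -1): f_x = -11 ≠ 0; (-2, 1): f_x = -3 ≠ 0.
  x = -1: f_y(-1, y) = 3*y**2 - 4*y + 1; vanishes at y ∈ {1}. (-1, 1): f_x = 0, f = 0 — SINGULAR.
  x = 0: f_y(0, y) = 3*y**2 - 8*y + 5; vanishes at y ∈ {1}. (0, 1): f_x = -3 ≠ 0.
  x = 1: f_y(1, y) = 3*y**2 - 12*y + 9; vanishes at y ∈ {1, 3}. (1, 1): f_x = -12 ≠ 0; (1, 3): f_x = -20 ≠ 0.
  x = 2: f_y(2, y) = 3*y**2 - 16*y + 13; vanishes at y ∈ {1}. (2, 1): f_x = -27 ≠ 0.
  x = 3: f_y(3, y) = 3*y**2 - 20*y + 17; vanishes at y ∈ {1}. (3, 1): f_x = -48 ≠ 0.
  x = 4: f_y(4, y) = 3*y**2 - 24*y + 21; vanishes at y ∈ {1}. (4, 1): f_x = -75 ≠ 0.
Only singular point on the grid: (-1, 1).
Classify: substitute x = -1 + u, y = 1 + v and expand: f = -u**3 - 2*u*v**2 + v**3 + v**2.
No constant or linear terms (consistent with a singular point). Quadratic part: v**2. Cubic part: -u**3 - 2*u*v**2 + v**3.
The quadratic part v**2 is a perfect square, so there is a single (double) tangent line v = 0, i.e. y = 1. Restricting the cubic part to that line (v = 0) leaves -u**3 ≠ 0, so f is not divisible by v and the branch is v² ≈ u**3 to lowest order — this is a cusp.
Classification: cusp.


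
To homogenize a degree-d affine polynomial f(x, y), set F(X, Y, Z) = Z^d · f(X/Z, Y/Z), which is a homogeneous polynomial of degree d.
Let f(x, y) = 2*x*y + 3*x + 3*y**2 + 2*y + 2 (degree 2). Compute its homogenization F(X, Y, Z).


F(X, Y, Z) = 2*X*Y + 3*X*Z + 3*Y**2 + 2*Y*Z + 2*Z**2

deg(f) = 2.
Substitute x = X/Z, y = Y/Z into f, then multiply by Z^2.
  monomial 2·x^1·y^1 ↦ 2·X^1·Y^1·Z^0.
  monomial 3·x^1·y^0 ↦ 3·X^1·Y^0·Z^1.
  monomial 3·x^0·y^2 ↦ 3·X^0·Y^2·Z^0.
  monomial 2·x^0·y^1 ↦ 2·X^0·Y^1·Z^1.
  monomial 2·x^0·y^0 ↦ 2·X^0·Y^0·Z^2.
Collecting: F(X, Y, Z) = 2*X*Y + 3*X*Z + 3*Y**2 + 2*Y*Z + 2*Z**2.


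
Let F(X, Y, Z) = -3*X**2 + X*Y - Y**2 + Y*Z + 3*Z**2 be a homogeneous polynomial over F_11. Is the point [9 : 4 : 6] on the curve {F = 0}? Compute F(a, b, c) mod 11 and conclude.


F(9,4,6) ≡ 8 (mod 11); P is NOT on the curve.

Evaluate F(9, 4, 6) term-by-term (mod 11).
  -3*X**2 ↦ -3·81·1·1 = -243
  X*Y ↦ 1·9·4·1 = 36
  -Y**2 ↦ -1·1·16·1 = -16
  Y*Z ↦ 1·1·4·6 = 24
  3*Z**2 ↦ 3·1·1·36 = 108
Sum: F(9, 4, 6) = (-243) + (36) + (-16) + (24) + (108) = -91.
Reducing mod 11: -91 ≡ 8 (mod 11).
Since F(a, b, c) ≡ 8 ≠ 0 (mod 11), P does NOT lie on the curve.


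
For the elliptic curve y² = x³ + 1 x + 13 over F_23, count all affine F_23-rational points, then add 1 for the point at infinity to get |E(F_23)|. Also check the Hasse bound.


Affine points = {(0, 6), (0, 17), (2, 0), (4, 9), (4, 14), (7, 8), (7, 15), (8, 2), (8, 21), (16, 10), (16, 13), (20, 11), (20, 12), (21, 7), (21, 16)}; affine count = 15; |E(F_23)| = 16.

Discriminant check: Δ ∝ 4a³ + 27b² = 4·1³ + 27·13² = 4·1 + 27·169 ≡ 13 (mod 23). Nonzero ⇒ E is nonsingular.
For each x ∈ F_23, compute rhs = x³ + 1·x + 13 mod 23, then count y ∈ F_23 with y² ≡ rhs.
  x = 0: rhs = 13, matching y values: 6, 17 (2 points).
  x = 1: rhs = 15, matching y values: none (0 points).
  x = 2: rhs = 0, matching y values: 0 (1 points).
  x = 3: rhs = 20, matching y values: none (0 points).
  x = 4: rhs = 12, matching y values: 9, 14 (2 points).
  x = 5: rhs = 5, matching y values: none (0 points).
  x = 6: rhs = 5, matching y values: none (0 points).
  x = 7: rhs = 18, matching y values: 8, 15 (2 points).
  x = 8: rhs = 4, matching y values: 2, 21 (2 points).
  x = 9: rhs = 15, matching y values: none (0 points).
  x = 10: rhs = 11, matching y values: none (0 points).
  x = 11: rhs = 21, matching y values: none (0 points).
  x = 12: rhs = 5, matching y values: none (0 points).
  x = 13: rhs = 15, matching y values: none (0 points).
  x = 14: rhs = 11, matching y values: none (0 points).
  x = 15: rhs = 22, matching y values: none (0 points).
  x = 16: rhs = 8, matching y values: 10, 13 (2 points).
  x = 17: rhs = 21, matching y values: none (0 points).
  x = 18: rhs = 21, matching y values: none (0 points).
  x = 19: rhs = 14, matching y values: none (0 points).
  x = 20: rhs = 6, matching y values: 11, 12 (2 points).
  x = 21: rhs = 3, matching y values: 7, 16 (2 points).
  x = 22: rhs = 11, matching y values: none (0 points).
Total affine count: 15.
Full point count |E(F_23)| = 15 + 1 = 16.
Hasse bound: |16 − (23+1)| = |-8| = 8 ≤ 2√23 ≈ 9.5917 ✓.
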